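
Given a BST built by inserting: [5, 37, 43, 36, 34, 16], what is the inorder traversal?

Tree insertion order: [5, 37, 43, 36, 34, 16]
Tree (level-order array): [5, None, 37, 36, 43, 34, None, None, None, 16]
Inorder traversal: [5, 16, 34, 36, 37, 43]


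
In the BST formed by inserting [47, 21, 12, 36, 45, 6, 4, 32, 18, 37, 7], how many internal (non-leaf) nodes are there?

Tree built from: [47, 21, 12, 36, 45, 6, 4, 32, 18, 37, 7]
Tree (level-order array): [47, 21, None, 12, 36, 6, 18, 32, 45, 4, 7, None, None, None, None, 37]
Rule: An internal node has at least one child.
Per-node child counts:
  node 47: 1 child(ren)
  node 21: 2 child(ren)
  node 12: 2 child(ren)
  node 6: 2 child(ren)
  node 4: 0 child(ren)
  node 7: 0 child(ren)
  node 18: 0 child(ren)
  node 36: 2 child(ren)
  node 32: 0 child(ren)
  node 45: 1 child(ren)
  node 37: 0 child(ren)
Matching nodes: [47, 21, 12, 6, 36, 45]
Count of internal (non-leaf) nodes: 6


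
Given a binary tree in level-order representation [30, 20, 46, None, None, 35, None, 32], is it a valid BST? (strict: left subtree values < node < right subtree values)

Level-order array: [30, 20, 46, None, None, 35, None, 32]
Validate using subtree bounds (lo, hi): at each node, require lo < value < hi,
then recurse left with hi=value and right with lo=value.
Preorder trace (stopping at first violation):
  at node 30 with bounds (-inf, +inf): OK
  at node 20 with bounds (-inf, 30): OK
  at node 46 with bounds (30, +inf): OK
  at node 35 with bounds (30, 46): OK
  at node 32 with bounds (30, 35): OK
No violation found at any node.
Result: Valid BST


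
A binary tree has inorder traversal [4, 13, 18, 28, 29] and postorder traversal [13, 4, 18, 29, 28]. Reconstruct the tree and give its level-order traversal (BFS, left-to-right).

Inorder:   [4, 13, 18, 28, 29]
Postorder: [13, 4, 18, 29, 28]
Algorithm: postorder visits root last, so walk postorder right-to-left;
each value is the root of the current inorder slice — split it at that
value, recurse on the right subtree first, then the left.
Recursive splits:
  root=28; inorder splits into left=[4, 13, 18], right=[29]
  root=29; inorder splits into left=[], right=[]
  root=18; inorder splits into left=[4, 13], right=[]
  root=4; inorder splits into left=[], right=[13]
  root=13; inorder splits into left=[], right=[]
Reconstructed level-order: [28, 18, 29, 4, 13]


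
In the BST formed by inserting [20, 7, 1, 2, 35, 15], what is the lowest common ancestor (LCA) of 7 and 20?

Tree insertion order: [20, 7, 1, 2, 35, 15]
Tree (level-order array): [20, 7, 35, 1, 15, None, None, None, 2]
In a BST, the LCA of p=7, q=20 is the first node v on the
root-to-leaf path with p <= v <= q (go left if both < v, right if both > v).
Walk from root:
  at 20: 7 <= 20 <= 20, this is the LCA
LCA = 20


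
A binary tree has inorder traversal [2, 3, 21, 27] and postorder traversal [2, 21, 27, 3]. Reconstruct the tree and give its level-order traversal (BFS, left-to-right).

Inorder:   [2, 3, 21, 27]
Postorder: [2, 21, 27, 3]
Algorithm: postorder visits root last, so walk postorder right-to-left;
each value is the root of the current inorder slice — split it at that
value, recurse on the right subtree first, then the left.
Recursive splits:
  root=3; inorder splits into left=[2], right=[21, 27]
  root=27; inorder splits into left=[21], right=[]
  root=21; inorder splits into left=[], right=[]
  root=2; inorder splits into left=[], right=[]
Reconstructed level-order: [3, 2, 27, 21]


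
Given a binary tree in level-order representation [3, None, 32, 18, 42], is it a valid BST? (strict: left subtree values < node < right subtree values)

Level-order array: [3, None, 32, 18, 42]
Validate using subtree bounds (lo, hi): at each node, require lo < value < hi,
then recurse left with hi=value and right with lo=value.
Preorder trace (stopping at first violation):
  at node 3 with bounds (-inf, +inf): OK
  at node 32 with bounds (3, +inf): OK
  at node 18 with bounds (3, 32): OK
  at node 42 with bounds (32, +inf): OK
No violation found at any node.
Result: Valid BST


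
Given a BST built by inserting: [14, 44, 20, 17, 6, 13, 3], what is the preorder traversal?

Tree insertion order: [14, 44, 20, 17, 6, 13, 3]
Tree (level-order array): [14, 6, 44, 3, 13, 20, None, None, None, None, None, 17]
Preorder traversal: [14, 6, 3, 13, 44, 20, 17]


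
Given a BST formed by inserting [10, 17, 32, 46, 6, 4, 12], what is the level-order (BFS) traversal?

Tree insertion order: [10, 17, 32, 46, 6, 4, 12]
Tree (level-order array): [10, 6, 17, 4, None, 12, 32, None, None, None, None, None, 46]
BFS from the root, enqueuing left then right child of each popped node:
  queue [10] -> pop 10, enqueue [6, 17], visited so far: [10]
  queue [6, 17] -> pop 6, enqueue [4], visited so far: [10, 6]
  queue [17, 4] -> pop 17, enqueue [12, 32], visited so far: [10, 6, 17]
  queue [4, 12, 32] -> pop 4, enqueue [none], visited so far: [10, 6, 17, 4]
  queue [12, 32] -> pop 12, enqueue [none], visited so far: [10, 6, 17, 4, 12]
  queue [32] -> pop 32, enqueue [46], visited so far: [10, 6, 17, 4, 12, 32]
  queue [46] -> pop 46, enqueue [none], visited so far: [10, 6, 17, 4, 12, 32, 46]
Result: [10, 6, 17, 4, 12, 32, 46]


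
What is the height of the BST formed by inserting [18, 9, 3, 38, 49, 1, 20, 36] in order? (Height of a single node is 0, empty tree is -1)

Insertion order: [18, 9, 3, 38, 49, 1, 20, 36]
Tree (level-order array): [18, 9, 38, 3, None, 20, 49, 1, None, None, 36]
Compute height bottom-up (empty subtree = -1):
  height(1) = 1 + max(-1, -1) = 0
  height(3) = 1 + max(0, -1) = 1
  height(9) = 1 + max(1, -1) = 2
  height(36) = 1 + max(-1, -1) = 0
  height(20) = 1 + max(-1, 0) = 1
  height(49) = 1 + max(-1, -1) = 0
  height(38) = 1 + max(1, 0) = 2
  height(18) = 1 + max(2, 2) = 3
Height = 3


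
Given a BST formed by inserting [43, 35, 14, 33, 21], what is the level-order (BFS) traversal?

Tree insertion order: [43, 35, 14, 33, 21]
Tree (level-order array): [43, 35, None, 14, None, None, 33, 21]
BFS from the root, enqueuing left then right child of each popped node:
  queue [43] -> pop 43, enqueue [35], visited so far: [43]
  queue [35] -> pop 35, enqueue [14], visited so far: [43, 35]
  queue [14] -> pop 14, enqueue [33], visited so far: [43, 35, 14]
  queue [33] -> pop 33, enqueue [21], visited so far: [43, 35, 14, 33]
  queue [21] -> pop 21, enqueue [none], visited so far: [43, 35, 14, 33, 21]
Result: [43, 35, 14, 33, 21]


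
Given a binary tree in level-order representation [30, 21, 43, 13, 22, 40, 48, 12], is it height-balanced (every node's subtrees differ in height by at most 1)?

Tree (level-order array): [30, 21, 43, 13, 22, 40, 48, 12]
Definition: a tree is height-balanced if, at every node, |h(left) - h(right)| <= 1 (empty subtree has height -1).
Bottom-up per-node check:
  node 12: h_left=-1, h_right=-1, diff=0 [OK], height=0
  node 13: h_left=0, h_right=-1, diff=1 [OK], height=1
  node 22: h_left=-1, h_right=-1, diff=0 [OK], height=0
  node 21: h_left=1, h_right=0, diff=1 [OK], height=2
  node 40: h_left=-1, h_right=-1, diff=0 [OK], height=0
  node 48: h_left=-1, h_right=-1, diff=0 [OK], height=0
  node 43: h_left=0, h_right=0, diff=0 [OK], height=1
  node 30: h_left=2, h_right=1, diff=1 [OK], height=3
All nodes satisfy the balance condition.
Result: Balanced


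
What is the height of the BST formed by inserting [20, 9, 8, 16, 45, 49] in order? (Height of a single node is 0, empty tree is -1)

Insertion order: [20, 9, 8, 16, 45, 49]
Tree (level-order array): [20, 9, 45, 8, 16, None, 49]
Compute height bottom-up (empty subtree = -1):
  height(8) = 1 + max(-1, -1) = 0
  height(16) = 1 + max(-1, -1) = 0
  height(9) = 1 + max(0, 0) = 1
  height(49) = 1 + max(-1, -1) = 0
  height(45) = 1 + max(-1, 0) = 1
  height(20) = 1 + max(1, 1) = 2
Height = 2


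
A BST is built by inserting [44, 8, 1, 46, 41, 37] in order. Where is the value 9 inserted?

Starting tree (level order): [44, 8, 46, 1, 41, None, None, None, None, 37]
Insertion path: 44 -> 8 -> 41 -> 37
Result: insert 9 as left child of 37
Final tree (level order): [44, 8, 46, 1, 41, None, None, None, None, 37, None, 9]


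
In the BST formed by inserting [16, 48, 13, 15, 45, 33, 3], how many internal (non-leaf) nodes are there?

Tree built from: [16, 48, 13, 15, 45, 33, 3]
Tree (level-order array): [16, 13, 48, 3, 15, 45, None, None, None, None, None, 33]
Rule: An internal node has at least one child.
Per-node child counts:
  node 16: 2 child(ren)
  node 13: 2 child(ren)
  node 3: 0 child(ren)
  node 15: 0 child(ren)
  node 48: 1 child(ren)
  node 45: 1 child(ren)
  node 33: 0 child(ren)
Matching nodes: [16, 13, 48, 45]
Count of internal (non-leaf) nodes: 4


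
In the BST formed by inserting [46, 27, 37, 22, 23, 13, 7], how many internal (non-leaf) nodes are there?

Tree built from: [46, 27, 37, 22, 23, 13, 7]
Tree (level-order array): [46, 27, None, 22, 37, 13, 23, None, None, 7]
Rule: An internal node has at least one child.
Per-node child counts:
  node 46: 1 child(ren)
  node 27: 2 child(ren)
  node 22: 2 child(ren)
  node 13: 1 child(ren)
  node 7: 0 child(ren)
  node 23: 0 child(ren)
  node 37: 0 child(ren)
Matching nodes: [46, 27, 22, 13]
Count of internal (non-leaf) nodes: 4


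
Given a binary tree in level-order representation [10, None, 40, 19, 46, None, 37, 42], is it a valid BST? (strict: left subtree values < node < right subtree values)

Level-order array: [10, None, 40, 19, 46, None, 37, 42]
Validate using subtree bounds (lo, hi): at each node, require lo < value < hi,
then recurse left with hi=value and right with lo=value.
Preorder trace (stopping at first violation):
  at node 10 with bounds (-inf, +inf): OK
  at node 40 with bounds (10, +inf): OK
  at node 19 with bounds (10, 40): OK
  at node 37 with bounds (19, 40): OK
  at node 46 with bounds (40, +inf): OK
  at node 42 with bounds (40, 46): OK
No violation found at any node.
Result: Valid BST


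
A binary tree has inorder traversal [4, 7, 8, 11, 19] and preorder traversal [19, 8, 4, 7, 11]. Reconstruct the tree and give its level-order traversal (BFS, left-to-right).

Inorder:  [4, 7, 8, 11, 19]
Preorder: [19, 8, 4, 7, 11]
Algorithm: preorder visits root first, so consume preorder in order;
for each root, split the current inorder slice at that value into
left-subtree inorder and right-subtree inorder, then recurse.
Recursive splits:
  root=19; inorder splits into left=[4, 7, 8, 11], right=[]
  root=8; inorder splits into left=[4, 7], right=[11]
  root=4; inorder splits into left=[], right=[7]
  root=7; inorder splits into left=[], right=[]
  root=11; inorder splits into left=[], right=[]
Reconstructed level-order: [19, 8, 4, 11, 7]


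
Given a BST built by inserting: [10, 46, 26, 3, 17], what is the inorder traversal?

Tree insertion order: [10, 46, 26, 3, 17]
Tree (level-order array): [10, 3, 46, None, None, 26, None, 17]
Inorder traversal: [3, 10, 17, 26, 46]


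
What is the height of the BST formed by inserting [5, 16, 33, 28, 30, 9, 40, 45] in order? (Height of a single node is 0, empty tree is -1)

Insertion order: [5, 16, 33, 28, 30, 9, 40, 45]
Tree (level-order array): [5, None, 16, 9, 33, None, None, 28, 40, None, 30, None, 45]
Compute height bottom-up (empty subtree = -1):
  height(9) = 1 + max(-1, -1) = 0
  height(30) = 1 + max(-1, -1) = 0
  height(28) = 1 + max(-1, 0) = 1
  height(45) = 1 + max(-1, -1) = 0
  height(40) = 1 + max(-1, 0) = 1
  height(33) = 1 + max(1, 1) = 2
  height(16) = 1 + max(0, 2) = 3
  height(5) = 1 + max(-1, 3) = 4
Height = 4


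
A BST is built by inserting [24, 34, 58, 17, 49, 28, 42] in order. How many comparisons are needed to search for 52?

Search path for 52: 24 -> 34 -> 58 -> 49
Found: False
Comparisons: 4


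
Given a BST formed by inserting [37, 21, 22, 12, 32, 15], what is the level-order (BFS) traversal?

Tree insertion order: [37, 21, 22, 12, 32, 15]
Tree (level-order array): [37, 21, None, 12, 22, None, 15, None, 32]
BFS from the root, enqueuing left then right child of each popped node:
  queue [37] -> pop 37, enqueue [21], visited so far: [37]
  queue [21] -> pop 21, enqueue [12, 22], visited so far: [37, 21]
  queue [12, 22] -> pop 12, enqueue [15], visited so far: [37, 21, 12]
  queue [22, 15] -> pop 22, enqueue [32], visited so far: [37, 21, 12, 22]
  queue [15, 32] -> pop 15, enqueue [none], visited so far: [37, 21, 12, 22, 15]
  queue [32] -> pop 32, enqueue [none], visited so far: [37, 21, 12, 22, 15, 32]
Result: [37, 21, 12, 22, 15, 32]


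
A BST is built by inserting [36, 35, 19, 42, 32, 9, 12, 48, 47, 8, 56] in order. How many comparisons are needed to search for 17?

Search path for 17: 36 -> 35 -> 19 -> 9 -> 12
Found: False
Comparisons: 5


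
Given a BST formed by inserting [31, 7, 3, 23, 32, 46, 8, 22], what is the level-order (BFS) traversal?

Tree insertion order: [31, 7, 3, 23, 32, 46, 8, 22]
Tree (level-order array): [31, 7, 32, 3, 23, None, 46, None, None, 8, None, None, None, None, 22]
BFS from the root, enqueuing left then right child of each popped node:
  queue [31] -> pop 31, enqueue [7, 32], visited so far: [31]
  queue [7, 32] -> pop 7, enqueue [3, 23], visited so far: [31, 7]
  queue [32, 3, 23] -> pop 32, enqueue [46], visited so far: [31, 7, 32]
  queue [3, 23, 46] -> pop 3, enqueue [none], visited so far: [31, 7, 32, 3]
  queue [23, 46] -> pop 23, enqueue [8], visited so far: [31, 7, 32, 3, 23]
  queue [46, 8] -> pop 46, enqueue [none], visited so far: [31, 7, 32, 3, 23, 46]
  queue [8] -> pop 8, enqueue [22], visited so far: [31, 7, 32, 3, 23, 46, 8]
  queue [22] -> pop 22, enqueue [none], visited so far: [31, 7, 32, 3, 23, 46, 8, 22]
Result: [31, 7, 32, 3, 23, 46, 8, 22]


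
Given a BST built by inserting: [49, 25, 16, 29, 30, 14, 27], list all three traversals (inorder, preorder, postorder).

Tree insertion order: [49, 25, 16, 29, 30, 14, 27]
Tree (level-order array): [49, 25, None, 16, 29, 14, None, 27, 30]
Inorder (L, root, R): [14, 16, 25, 27, 29, 30, 49]
Preorder (root, L, R): [49, 25, 16, 14, 29, 27, 30]
Postorder (L, R, root): [14, 16, 27, 30, 29, 25, 49]


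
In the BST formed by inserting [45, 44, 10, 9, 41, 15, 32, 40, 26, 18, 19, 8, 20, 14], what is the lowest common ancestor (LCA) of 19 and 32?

Tree insertion order: [45, 44, 10, 9, 41, 15, 32, 40, 26, 18, 19, 8, 20, 14]
Tree (level-order array): [45, 44, None, 10, None, 9, 41, 8, None, 15, None, None, None, 14, 32, None, None, 26, 40, 18, None, None, None, None, 19, None, 20]
In a BST, the LCA of p=19, q=32 is the first node v on the
root-to-leaf path with p <= v <= q (go left if both < v, right if both > v).
Walk from root:
  at 45: both 19 and 32 < 45, go left
  at 44: both 19 and 32 < 44, go left
  at 10: both 19 and 32 > 10, go right
  at 41: both 19 and 32 < 41, go left
  at 15: both 19 and 32 > 15, go right
  at 32: 19 <= 32 <= 32, this is the LCA
LCA = 32


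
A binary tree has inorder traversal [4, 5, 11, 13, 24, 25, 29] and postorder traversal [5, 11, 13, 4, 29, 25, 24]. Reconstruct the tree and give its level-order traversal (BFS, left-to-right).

Inorder:   [4, 5, 11, 13, 24, 25, 29]
Postorder: [5, 11, 13, 4, 29, 25, 24]
Algorithm: postorder visits root last, so walk postorder right-to-left;
each value is the root of the current inorder slice — split it at that
value, recurse on the right subtree first, then the left.
Recursive splits:
  root=24; inorder splits into left=[4, 5, 11, 13], right=[25, 29]
  root=25; inorder splits into left=[], right=[29]
  root=29; inorder splits into left=[], right=[]
  root=4; inorder splits into left=[], right=[5, 11, 13]
  root=13; inorder splits into left=[5, 11], right=[]
  root=11; inorder splits into left=[5], right=[]
  root=5; inorder splits into left=[], right=[]
Reconstructed level-order: [24, 4, 25, 13, 29, 11, 5]


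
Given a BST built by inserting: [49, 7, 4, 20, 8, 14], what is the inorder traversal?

Tree insertion order: [49, 7, 4, 20, 8, 14]
Tree (level-order array): [49, 7, None, 4, 20, None, None, 8, None, None, 14]
Inorder traversal: [4, 7, 8, 14, 20, 49]


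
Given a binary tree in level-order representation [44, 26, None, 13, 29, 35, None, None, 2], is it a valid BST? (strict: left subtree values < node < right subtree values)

Level-order array: [44, 26, None, 13, 29, 35, None, None, 2]
Validate using subtree bounds (lo, hi): at each node, require lo < value < hi,
then recurse left with hi=value and right with lo=value.
Preorder trace (stopping at first violation):
  at node 44 with bounds (-inf, +inf): OK
  at node 26 with bounds (-inf, 44): OK
  at node 13 with bounds (-inf, 26): OK
  at node 35 with bounds (-inf, 13): VIOLATION
Node 35 violates its bound: not (-inf < 35 < 13).
Result: Not a valid BST


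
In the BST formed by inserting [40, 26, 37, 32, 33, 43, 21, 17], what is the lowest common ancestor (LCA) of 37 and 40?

Tree insertion order: [40, 26, 37, 32, 33, 43, 21, 17]
Tree (level-order array): [40, 26, 43, 21, 37, None, None, 17, None, 32, None, None, None, None, 33]
In a BST, the LCA of p=37, q=40 is the first node v on the
root-to-leaf path with p <= v <= q (go left if both < v, right if both > v).
Walk from root:
  at 40: 37 <= 40 <= 40, this is the LCA
LCA = 40


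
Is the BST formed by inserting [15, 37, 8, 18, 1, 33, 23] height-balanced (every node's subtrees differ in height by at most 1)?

Tree (level-order array): [15, 8, 37, 1, None, 18, None, None, None, None, 33, 23]
Definition: a tree is height-balanced if, at every node, |h(left) - h(right)| <= 1 (empty subtree has height -1).
Bottom-up per-node check:
  node 1: h_left=-1, h_right=-1, diff=0 [OK], height=0
  node 8: h_left=0, h_right=-1, diff=1 [OK], height=1
  node 23: h_left=-1, h_right=-1, diff=0 [OK], height=0
  node 33: h_left=0, h_right=-1, diff=1 [OK], height=1
  node 18: h_left=-1, h_right=1, diff=2 [FAIL (|-1-1|=2 > 1)], height=2
  node 37: h_left=2, h_right=-1, diff=3 [FAIL (|2--1|=3 > 1)], height=3
  node 15: h_left=1, h_right=3, diff=2 [FAIL (|1-3|=2 > 1)], height=4
Node 18 violates the condition: |-1 - 1| = 2 > 1.
Result: Not balanced


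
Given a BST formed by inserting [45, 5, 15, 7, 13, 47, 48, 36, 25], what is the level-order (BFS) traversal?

Tree insertion order: [45, 5, 15, 7, 13, 47, 48, 36, 25]
Tree (level-order array): [45, 5, 47, None, 15, None, 48, 7, 36, None, None, None, 13, 25]
BFS from the root, enqueuing left then right child of each popped node:
  queue [45] -> pop 45, enqueue [5, 47], visited so far: [45]
  queue [5, 47] -> pop 5, enqueue [15], visited so far: [45, 5]
  queue [47, 15] -> pop 47, enqueue [48], visited so far: [45, 5, 47]
  queue [15, 48] -> pop 15, enqueue [7, 36], visited so far: [45, 5, 47, 15]
  queue [48, 7, 36] -> pop 48, enqueue [none], visited so far: [45, 5, 47, 15, 48]
  queue [7, 36] -> pop 7, enqueue [13], visited so far: [45, 5, 47, 15, 48, 7]
  queue [36, 13] -> pop 36, enqueue [25], visited so far: [45, 5, 47, 15, 48, 7, 36]
  queue [13, 25] -> pop 13, enqueue [none], visited so far: [45, 5, 47, 15, 48, 7, 36, 13]
  queue [25] -> pop 25, enqueue [none], visited so far: [45, 5, 47, 15, 48, 7, 36, 13, 25]
Result: [45, 5, 47, 15, 48, 7, 36, 13, 25]


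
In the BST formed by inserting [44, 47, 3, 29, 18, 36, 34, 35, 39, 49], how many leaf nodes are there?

Tree built from: [44, 47, 3, 29, 18, 36, 34, 35, 39, 49]
Tree (level-order array): [44, 3, 47, None, 29, None, 49, 18, 36, None, None, None, None, 34, 39, None, 35]
Rule: A leaf has 0 children.
Per-node child counts:
  node 44: 2 child(ren)
  node 3: 1 child(ren)
  node 29: 2 child(ren)
  node 18: 0 child(ren)
  node 36: 2 child(ren)
  node 34: 1 child(ren)
  node 35: 0 child(ren)
  node 39: 0 child(ren)
  node 47: 1 child(ren)
  node 49: 0 child(ren)
Matching nodes: [18, 35, 39, 49]
Count of leaf nodes: 4


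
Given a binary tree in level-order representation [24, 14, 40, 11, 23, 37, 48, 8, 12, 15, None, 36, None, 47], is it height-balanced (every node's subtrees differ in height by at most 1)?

Tree (level-order array): [24, 14, 40, 11, 23, 37, 48, 8, 12, 15, None, 36, None, 47]
Definition: a tree is height-balanced if, at every node, |h(left) - h(right)| <= 1 (empty subtree has height -1).
Bottom-up per-node check:
  node 8: h_left=-1, h_right=-1, diff=0 [OK], height=0
  node 12: h_left=-1, h_right=-1, diff=0 [OK], height=0
  node 11: h_left=0, h_right=0, diff=0 [OK], height=1
  node 15: h_left=-1, h_right=-1, diff=0 [OK], height=0
  node 23: h_left=0, h_right=-1, diff=1 [OK], height=1
  node 14: h_left=1, h_right=1, diff=0 [OK], height=2
  node 36: h_left=-1, h_right=-1, diff=0 [OK], height=0
  node 37: h_left=0, h_right=-1, diff=1 [OK], height=1
  node 47: h_left=-1, h_right=-1, diff=0 [OK], height=0
  node 48: h_left=0, h_right=-1, diff=1 [OK], height=1
  node 40: h_left=1, h_right=1, diff=0 [OK], height=2
  node 24: h_left=2, h_right=2, diff=0 [OK], height=3
All nodes satisfy the balance condition.
Result: Balanced


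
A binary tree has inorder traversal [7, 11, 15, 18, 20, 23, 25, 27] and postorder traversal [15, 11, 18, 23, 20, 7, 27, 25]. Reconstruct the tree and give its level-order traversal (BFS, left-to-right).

Inorder:   [7, 11, 15, 18, 20, 23, 25, 27]
Postorder: [15, 11, 18, 23, 20, 7, 27, 25]
Algorithm: postorder visits root last, so walk postorder right-to-left;
each value is the root of the current inorder slice — split it at that
value, recurse on the right subtree first, then the left.
Recursive splits:
  root=25; inorder splits into left=[7, 11, 15, 18, 20, 23], right=[27]
  root=27; inorder splits into left=[], right=[]
  root=7; inorder splits into left=[], right=[11, 15, 18, 20, 23]
  root=20; inorder splits into left=[11, 15, 18], right=[23]
  root=23; inorder splits into left=[], right=[]
  root=18; inorder splits into left=[11, 15], right=[]
  root=11; inorder splits into left=[], right=[15]
  root=15; inorder splits into left=[], right=[]
Reconstructed level-order: [25, 7, 27, 20, 18, 23, 11, 15]


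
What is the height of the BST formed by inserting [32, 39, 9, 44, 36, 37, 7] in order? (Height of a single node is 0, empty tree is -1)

Insertion order: [32, 39, 9, 44, 36, 37, 7]
Tree (level-order array): [32, 9, 39, 7, None, 36, 44, None, None, None, 37]
Compute height bottom-up (empty subtree = -1):
  height(7) = 1 + max(-1, -1) = 0
  height(9) = 1 + max(0, -1) = 1
  height(37) = 1 + max(-1, -1) = 0
  height(36) = 1 + max(-1, 0) = 1
  height(44) = 1 + max(-1, -1) = 0
  height(39) = 1 + max(1, 0) = 2
  height(32) = 1 + max(1, 2) = 3
Height = 3


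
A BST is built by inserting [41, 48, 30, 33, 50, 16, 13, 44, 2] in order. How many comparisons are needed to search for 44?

Search path for 44: 41 -> 48 -> 44
Found: True
Comparisons: 3


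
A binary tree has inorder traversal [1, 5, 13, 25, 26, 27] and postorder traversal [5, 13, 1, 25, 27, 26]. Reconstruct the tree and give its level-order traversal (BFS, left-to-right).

Inorder:   [1, 5, 13, 25, 26, 27]
Postorder: [5, 13, 1, 25, 27, 26]
Algorithm: postorder visits root last, so walk postorder right-to-left;
each value is the root of the current inorder slice — split it at that
value, recurse on the right subtree first, then the left.
Recursive splits:
  root=26; inorder splits into left=[1, 5, 13, 25], right=[27]
  root=27; inorder splits into left=[], right=[]
  root=25; inorder splits into left=[1, 5, 13], right=[]
  root=1; inorder splits into left=[], right=[5, 13]
  root=13; inorder splits into left=[5], right=[]
  root=5; inorder splits into left=[], right=[]
Reconstructed level-order: [26, 25, 27, 1, 13, 5]


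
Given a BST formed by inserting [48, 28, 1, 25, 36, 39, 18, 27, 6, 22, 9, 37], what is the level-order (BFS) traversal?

Tree insertion order: [48, 28, 1, 25, 36, 39, 18, 27, 6, 22, 9, 37]
Tree (level-order array): [48, 28, None, 1, 36, None, 25, None, 39, 18, 27, 37, None, 6, 22, None, None, None, None, None, 9]
BFS from the root, enqueuing left then right child of each popped node:
  queue [48] -> pop 48, enqueue [28], visited so far: [48]
  queue [28] -> pop 28, enqueue [1, 36], visited so far: [48, 28]
  queue [1, 36] -> pop 1, enqueue [25], visited so far: [48, 28, 1]
  queue [36, 25] -> pop 36, enqueue [39], visited so far: [48, 28, 1, 36]
  queue [25, 39] -> pop 25, enqueue [18, 27], visited so far: [48, 28, 1, 36, 25]
  queue [39, 18, 27] -> pop 39, enqueue [37], visited so far: [48, 28, 1, 36, 25, 39]
  queue [18, 27, 37] -> pop 18, enqueue [6, 22], visited so far: [48, 28, 1, 36, 25, 39, 18]
  queue [27, 37, 6, 22] -> pop 27, enqueue [none], visited so far: [48, 28, 1, 36, 25, 39, 18, 27]
  queue [37, 6, 22] -> pop 37, enqueue [none], visited so far: [48, 28, 1, 36, 25, 39, 18, 27, 37]
  queue [6, 22] -> pop 6, enqueue [9], visited so far: [48, 28, 1, 36, 25, 39, 18, 27, 37, 6]
  queue [22, 9] -> pop 22, enqueue [none], visited so far: [48, 28, 1, 36, 25, 39, 18, 27, 37, 6, 22]
  queue [9] -> pop 9, enqueue [none], visited so far: [48, 28, 1, 36, 25, 39, 18, 27, 37, 6, 22, 9]
Result: [48, 28, 1, 36, 25, 39, 18, 27, 37, 6, 22, 9]


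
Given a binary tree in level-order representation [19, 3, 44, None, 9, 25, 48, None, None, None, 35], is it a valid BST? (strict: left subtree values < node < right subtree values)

Level-order array: [19, 3, 44, None, 9, 25, 48, None, None, None, 35]
Validate using subtree bounds (lo, hi): at each node, require lo < value < hi,
then recurse left with hi=value and right with lo=value.
Preorder trace (stopping at first violation):
  at node 19 with bounds (-inf, +inf): OK
  at node 3 with bounds (-inf, 19): OK
  at node 9 with bounds (3, 19): OK
  at node 44 with bounds (19, +inf): OK
  at node 25 with bounds (19, 44): OK
  at node 35 with bounds (25, 44): OK
  at node 48 with bounds (44, +inf): OK
No violation found at any node.
Result: Valid BST


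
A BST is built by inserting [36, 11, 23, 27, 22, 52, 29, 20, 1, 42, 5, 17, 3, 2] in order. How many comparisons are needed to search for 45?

Search path for 45: 36 -> 52 -> 42
Found: False
Comparisons: 3


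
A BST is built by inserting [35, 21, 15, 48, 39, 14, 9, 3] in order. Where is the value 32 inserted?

Starting tree (level order): [35, 21, 48, 15, None, 39, None, 14, None, None, None, 9, None, 3]
Insertion path: 35 -> 21
Result: insert 32 as right child of 21
Final tree (level order): [35, 21, 48, 15, 32, 39, None, 14, None, None, None, None, None, 9, None, 3]


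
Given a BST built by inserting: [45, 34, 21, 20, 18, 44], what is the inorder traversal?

Tree insertion order: [45, 34, 21, 20, 18, 44]
Tree (level-order array): [45, 34, None, 21, 44, 20, None, None, None, 18]
Inorder traversal: [18, 20, 21, 34, 44, 45]


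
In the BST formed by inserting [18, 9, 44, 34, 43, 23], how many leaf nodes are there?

Tree built from: [18, 9, 44, 34, 43, 23]
Tree (level-order array): [18, 9, 44, None, None, 34, None, 23, 43]
Rule: A leaf has 0 children.
Per-node child counts:
  node 18: 2 child(ren)
  node 9: 0 child(ren)
  node 44: 1 child(ren)
  node 34: 2 child(ren)
  node 23: 0 child(ren)
  node 43: 0 child(ren)
Matching nodes: [9, 23, 43]
Count of leaf nodes: 3


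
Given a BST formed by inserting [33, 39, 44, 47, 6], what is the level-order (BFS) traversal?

Tree insertion order: [33, 39, 44, 47, 6]
Tree (level-order array): [33, 6, 39, None, None, None, 44, None, 47]
BFS from the root, enqueuing left then right child of each popped node:
  queue [33] -> pop 33, enqueue [6, 39], visited so far: [33]
  queue [6, 39] -> pop 6, enqueue [none], visited so far: [33, 6]
  queue [39] -> pop 39, enqueue [44], visited so far: [33, 6, 39]
  queue [44] -> pop 44, enqueue [47], visited so far: [33, 6, 39, 44]
  queue [47] -> pop 47, enqueue [none], visited so far: [33, 6, 39, 44, 47]
Result: [33, 6, 39, 44, 47]


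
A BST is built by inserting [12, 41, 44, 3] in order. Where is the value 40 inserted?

Starting tree (level order): [12, 3, 41, None, None, None, 44]
Insertion path: 12 -> 41
Result: insert 40 as left child of 41
Final tree (level order): [12, 3, 41, None, None, 40, 44]


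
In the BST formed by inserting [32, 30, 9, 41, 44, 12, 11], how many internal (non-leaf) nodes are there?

Tree built from: [32, 30, 9, 41, 44, 12, 11]
Tree (level-order array): [32, 30, 41, 9, None, None, 44, None, 12, None, None, 11]
Rule: An internal node has at least one child.
Per-node child counts:
  node 32: 2 child(ren)
  node 30: 1 child(ren)
  node 9: 1 child(ren)
  node 12: 1 child(ren)
  node 11: 0 child(ren)
  node 41: 1 child(ren)
  node 44: 0 child(ren)
Matching nodes: [32, 30, 9, 12, 41]
Count of internal (non-leaf) nodes: 5


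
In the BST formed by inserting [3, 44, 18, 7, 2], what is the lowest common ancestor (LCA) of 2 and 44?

Tree insertion order: [3, 44, 18, 7, 2]
Tree (level-order array): [3, 2, 44, None, None, 18, None, 7]
In a BST, the LCA of p=2, q=44 is the first node v on the
root-to-leaf path with p <= v <= q (go left if both < v, right if both > v).
Walk from root:
  at 3: 2 <= 3 <= 44, this is the LCA
LCA = 3


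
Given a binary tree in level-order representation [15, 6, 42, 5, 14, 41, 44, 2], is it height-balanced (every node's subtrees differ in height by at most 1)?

Tree (level-order array): [15, 6, 42, 5, 14, 41, 44, 2]
Definition: a tree is height-balanced if, at every node, |h(left) - h(right)| <= 1 (empty subtree has height -1).
Bottom-up per-node check:
  node 2: h_left=-1, h_right=-1, diff=0 [OK], height=0
  node 5: h_left=0, h_right=-1, diff=1 [OK], height=1
  node 14: h_left=-1, h_right=-1, diff=0 [OK], height=0
  node 6: h_left=1, h_right=0, diff=1 [OK], height=2
  node 41: h_left=-1, h_right=-1, diff=0 [OK], height=0
  node 44: h_left=-1, h_right=-1, diff=0 [OK], height=0
  node 42: h_left=0, h_right=0, diff=0 [OK], height=1
  node 15: h_left=2, h_right=1, diff=1 [OK], height=3
All nodes satisfy the balance condition.
Result: Balanced


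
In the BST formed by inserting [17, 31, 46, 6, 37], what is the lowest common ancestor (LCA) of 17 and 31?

Tree insertion order: [17, 31, 46, 6, 37]
Tree (level-order array): [17, 6, 31, None, None, None, 46, 37]
In a BST, the LCA of p=17, q=31 is the first node v on the
root-to-leaf path with p <= v <= q (go left if both < v, right if both > v).
Walk from root:
  at 17: 17 <= 17 <= 31, this is the LCA
LCA = 17


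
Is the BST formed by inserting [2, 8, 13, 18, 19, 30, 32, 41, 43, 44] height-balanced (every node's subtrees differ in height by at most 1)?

Tree (level-order array): [2, None, 8, None, 13, None, 18, None, 19, None, 30, None, 32, None, 41, None, 43, None, 44]
Definition: a tree is height-balanced if, at every node, |h(left) - h(right)| <= 1 (empty subtree has height -1).
Bottom-up per-node check:
  node 44: h_left=-1, h_right=-1, diff=0 [OK], height=0
  node 43: h_left=-1, h_right=0, diff=1 [OK], height=1
  node 41: h_left=-1, h_right=1, diff=2 [FAIL (|-1-1|=2 > 1)], height=2
  node 32: h_left=-1, h_right=2, diff=3 [FAIL (|-1-2|=3 > 1)], height=3
  node 30: h_left=-1, h_right=3, diff=4 [FAIL (|-1-3|=4 > 1)], height=4
  node 19: h_left=-1, h_right=4, diff=5 [FAIL (|-1-4|=5 > 1)], height=5
  node 18: h_left=-1, h_right=5, diff=6 [FAIL (|-1-5|=6 > 1)], height=6
  node 13: h_left=-1, h_right=6, diff=7 [FAIL (|-1-6|=7 > 1)], height=7
  node 8: h_left=-1, h_right=7, diff=8 [FAIL (|-1-7|=8 > 1)], height=8
  node 2: h_left=-1, h_right=8, diff=9 [FAIL (|-1-8|=9 > 1)], height=9
Node 41 violates the condition: |-1 - 1| = 2 > 1.
Result: Not balanced


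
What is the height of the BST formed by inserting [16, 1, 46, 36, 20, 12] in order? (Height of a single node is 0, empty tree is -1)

Insertion order: [16, 1, 46, 36, 20, 12]
Tree (level-order array): [16, 1, 46, None, 12, 36, None, None, None, 20]
Compute height bottom-up (empty subtree = -1):
  height(12) = 1 + max(-1, -1) = 0
  height(1) = 1 + max(-1, 0) = 1
  height(20) = 1 + max(-1, -1) = 0
  height(36) = 1 + max(0, -1) = 1
  height(46) = 1 + max(1, -1) = 2
  height(16) = 1 + max(1, 2) = 3
Height = 3


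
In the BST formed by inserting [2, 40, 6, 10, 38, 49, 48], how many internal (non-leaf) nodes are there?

Tree built from: [2, 40, 6, 10, 38, 49, 48]
Tree (level-order array): [2, None, 40, 6, 49, None, 10, 48, None, None, 38]
Rule: An internal node has at least one child.
Per-node child counts:
  node 2: 1 child(ren)
  node 40: 2 child(ren)
  node 6: 1 child(ren)
  node 10: 1 child(ren)
  node 38: 0 child(ren)
  node 49: 1 child(ren)
  node 48: 0 child(ren)
Matching nodes: [2, 40, 6, 10, 49]
Count of internal (non-leaf) nodes: 5


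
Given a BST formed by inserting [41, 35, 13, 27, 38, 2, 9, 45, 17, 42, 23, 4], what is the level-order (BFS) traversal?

Tree insertion order: [41, 35, 13, 27, 38, 2, 9, 45, 17, 42, 23, 4]
Tree (level-order array): [41, 35, 45, 13, 38, 42, None, 2, 27, None, None, None, None, None, 9, 17, None, 4, None, None, 23]
BFS from the root, enqueuing left then right child of each popped node:
  queue [41] -> pop 41, enqueue [35, 45], visited so far: [41]
  queue [35, 45] -> pop 35, enqueue [13, 38], visited so far: [41, 35]
  queue [45, 13, 38] -> pop 45, enqueue [42], visited so far: [41, 35, 45]
  queue [13, 38, 42] -> pop 13, enqueue [2, 27], visited so far: [41, 35, 45, 13]
  queue [38, 42, 2, 27] -> pop 38, enqueue [none], visited so far: [41, 35, 45, 13, 38]
  queue [42, 2, 27] -> pop 42, enqueue [none], visited so far: [41, 35, 45, 13, 38, 42]
  queue [2, 27] -> pop 2, enqueue [9], visited so far: [41, 35, 45, 13, 38, 42, 2]
  queue [27, 9] -> pop 27, enqueue [17], visited so far: [41, 35, 45, 13, 38, 42, 2, 27]
  queue [9, 17] -> pop 9, enqueue [4], visited so far: [41, 35, 45, 13, 38, 42, 2, 27, 9]
  queue [17, 4] -> pop 17, enqueue [23], visited so far: [41, 35, 45, 13, 38, 42, 2, 27, 9, 17]
  queue [4, 23] -> pop 4, enqueue [none], visited so far: [41, 35, 45, 13, 38, 42, 2, 27, 9, 17, 4]
  queue [23] -> pop 23, enqueue [none], visited so far: [41, 35, 45, 13, 38, 42, 2, 27, 9, 17, 4, 23]
Result: [41, 35, 45, 13, 38, 42, 2, 27, 9, 17, 4, 23]


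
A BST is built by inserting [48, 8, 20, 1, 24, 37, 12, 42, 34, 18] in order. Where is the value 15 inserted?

Starting tree (level order): [48, 8, None, 1, 20, None, None, 12, 24, None, 18, None, 37, None, None, 34, 42]
Insertion path: 48 -> 8 -> 20 -> 12 -> 18
Result: insert 15 as left child of 18
Final tree (level order): [48, 8, None, 1, 20, None, None, 12, 24, None, 18, None, 37, 15, None, 34, 42]


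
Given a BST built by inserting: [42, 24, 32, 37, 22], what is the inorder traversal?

Tree insertion order: [42, 24, 32, 37, 22]
Tree (level-order array): [42, 24, None, 22, 32, None, None, None, 37]
Inorder traversal: [22, 24, 32, 37, 42]


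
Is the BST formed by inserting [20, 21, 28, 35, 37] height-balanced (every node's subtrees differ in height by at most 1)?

Tree (level-order array): [20, None, 21, None, 28, None, 35, None, 37]
Definition: a tree is height-balanced if, at every node, |h(left) - h(right)| <= 1 (empty subtree has height -1).
Bottom-up per-node check:
  node 37: h_left=-1, h_right=-1, diff=0 [OK], height=0
  node 35: h_left=-1, h_right=0, diff=1 [OK], height=1
  node 28: h_left=-1, h_right=1, diff=2 [FAIL (|-1-1|=2 > 1)], height=2
  node 21: h_left=-1, h_right=2, diff=3 [FAIL (|-1-2|=3 > 1)], height=3
  node 20: h_left=-1, h_right=3, diff=4 [FAIL (|-1-3|=4 > 1)], height=4
Node 28 violates the condition: |-1 - 1| = 2 > 1.
Result: Not balanced


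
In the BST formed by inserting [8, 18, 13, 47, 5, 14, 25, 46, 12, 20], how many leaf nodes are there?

Tree built from: [8, 18, 13, 47, 5, 14, 25, 46, 12, 20]
Tree (level-order array): [8, 5, 18, None, None, 13, 47, 12, 14, 25, None, None, None, None, None, 20, 46]
Rule: A leaf has 0 children.
Per-node child counts:
  node 8: 2 child(ren)
  node 5: 0 child(ren)
  node 18: 2 child(ren)
  node 13: 2 child(ren)
  node 12: 0 child(ren)
  node 14: 0 child(ren)
  node 47: 1 child(ren)
  node 25: 2 child(ren)
  node 20: 0 child(ren)
  node 46: 0 child(ren)
Matching nodes: [5, 12, 14, 20, 46]
Count of leaf nodes: 5


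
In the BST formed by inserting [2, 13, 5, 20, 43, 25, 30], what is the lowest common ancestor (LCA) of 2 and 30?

Tree insertion order: [2, 13, 5, 20, 43, 25, 30]
Tree (level-order array): [2, None, 13, 5, 20, None, None, None, 43, 25, None, None, 30]
In a BST, the LCA of p=2, q=30 is the first node v on the
root-to-leaf path with p <= v <= q (go left if both < v, right if both > v).
Walk from root:
  at 2: 2 <= 2 <= 30, this is the LCA
LCA = 2


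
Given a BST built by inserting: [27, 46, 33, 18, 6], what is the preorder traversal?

Tree insertion order: [27, 46, 33, 18, 6]
Tree (level-order array): [27, 18, 46, 6, None, 33]
Preorder traversal: [27, 18, 6, 46, 33]


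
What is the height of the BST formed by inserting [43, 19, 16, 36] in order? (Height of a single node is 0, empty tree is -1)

Insertion order: [43, 19, 16, 36]
Tree (level-order array): [43, 19, None, 16, 36]
Compute height bottom-up (empty subtree = -1):
  height(16) = 1 + max(-1, -1) = 0
  height(36) = 1 + max(-1, -1) = 0
  height(19) = 1 + max(0, 0) = 1
  height(43) = 1 + max(1, -1) = 2
Height = 2


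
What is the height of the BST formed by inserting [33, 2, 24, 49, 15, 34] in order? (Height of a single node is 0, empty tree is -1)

Insertion order: [33, 2, 24, 49, 15, 34]
Tree (level-order array): [33, 2, 49, None, 24, 34, None, 15]
Compute height bottom-up (empty subtree = -1):
  height(15) = 1 + max(-1, -1) = 0
  height(24) = 1 + max(0, -1) = 1
  height(2) = 1 + max(-1, 1) = 2
  height(34) = 1 + max(-1, -1) = 0
  height(49) = 1 + max(0, -1) = 1
  height(33) = 1 + max(2, 1) = 3
Height = 3


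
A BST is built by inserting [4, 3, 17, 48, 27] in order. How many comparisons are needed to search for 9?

Search path for 9: 4 -> 17
Found: False
Comparisons: 2


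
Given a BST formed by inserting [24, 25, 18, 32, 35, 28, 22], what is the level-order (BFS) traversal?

Tree insertion order: [24, 25, 18, 32, 35, 28, 22]
Tree (level-order array): [24, 18, 25, None, 22, None, 32, None, None, 28, 35]
BFS from the root, enqueuing left then right child of each popped node:
  queue [24] -> pop 24, enqueue [18, 25], visited so far: [24]
  queue [18, 25] -> pop 18, enqueue [22], visited so far: [24, 18]
  queue [25, 22] -> pop 25, enqueue [32], visited so far: [24, 18, 25]
  queue [22, 32] -> pop 22, enqueue [none], visited so far: [24, 18, 25, 22]
  queue [32] -> pop 32, enqueue [28, 35], visited so far: [24, 18, 25, 22, 32]
  queue [28, 35] -> pop 28, enqueue [none], visited so far: [24, 18, 25, 22, 32, 28]
  queue [35] -> pop 35, enqueue [none], visited so far: [24, 18, 25, 22, 32, 28, 35]
Result: [24, 18, 25, 22, 32, 28, 35]


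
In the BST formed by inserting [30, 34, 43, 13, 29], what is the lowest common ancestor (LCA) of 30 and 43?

Tree insertion order: [30, 34, 43, 13, 29]
Tree (level-order array): [30, 13, 34, None, 29, None, 43]
In a BST, the LCA of p=30, q=43 is the first node v on the
root-to-leaf path with p <= v <= q (go left if both < v, right if both > v).
Walk from root:
  at 30: 30 <= 30 <= 43, this is the LCA
LCA = 30


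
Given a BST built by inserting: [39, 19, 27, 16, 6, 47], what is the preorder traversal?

Tree insertion order: [39, 19, 27, 16, 6, 47]
Tree (level-order array): [39, 19, 47, 16, 27, None, None, 6]
Preorder traversal: [39, 19, 16, 6, 27, 47]


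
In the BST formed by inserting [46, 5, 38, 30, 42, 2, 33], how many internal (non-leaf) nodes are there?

Tree built from: [46, 5, 38, 30, 42, 2, 33]
Tree (level-order array): [46, 5, None, 2, 38, None, None, 30, 42, None, 33]
Rule: An internal node has at least one child.
Per-node child counts:
  node 46: 1 child(ren)
  node 5: 2 child(ren)
  node 2: 0 child(ren)
  node 38: 2 child(ren)
  node 30: 1 child(ren)
  node 33: 0 child(ren)
  node 42: 0 child(ren)
Matching nodes: [46, 5, 38, 30]
Count of internal (non-leaf) nodes: 4


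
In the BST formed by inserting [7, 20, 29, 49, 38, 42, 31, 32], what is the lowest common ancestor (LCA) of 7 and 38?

Tree insertion order: [7, 20, 29, 49, 38, 42, 31, 32]
Tree (level-order array): [7, None, 20, None, 29, None, 49, 38, None, 31, 42, None, 32]
In a BST, the LCA of p=7, q=38 is the first node v on the
root-to-leaf path with p <= v <= q (go left if both < v, right if both > v).
Walk from root:
  at 7: 7 <= 7 <= 38, this is the LCA
LCA = 7
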